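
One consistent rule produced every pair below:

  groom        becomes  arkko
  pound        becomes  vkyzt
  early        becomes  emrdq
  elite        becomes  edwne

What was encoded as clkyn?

shout

g(6)→a(0) and r(17)→r(17) fit y≡11x+12 (mod 26); the inverse of 11 mod 26 is 19. Each letter's alphabet position (a=0..z=25) is mapped through 11·x+12 mod 26 — an affine cipher.
Reversing it on clkyn: c(2)→19·(2−12)≡18=s; l(11)→19·(11−12)≡7=h; k(10)→19·(10−12)≡14=o; y(24)→19·(24−12)≡20=u; n(13)→19·(13−12)≡19=t (all mod 26).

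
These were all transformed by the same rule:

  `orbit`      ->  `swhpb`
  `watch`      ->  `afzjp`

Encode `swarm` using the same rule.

wbgyu

In orbit: o→s is +4, r→w is +5, b→h is +6, i→p is +7 — the shift increases by 1 each position. Each letter shifts forward by (position + 4), i.e. 4, 5, 6, … — the shift grows by one for each successive letter.
For swarm: s+4=w, w+5=b, a+6=g, r+7=y, m+8=u.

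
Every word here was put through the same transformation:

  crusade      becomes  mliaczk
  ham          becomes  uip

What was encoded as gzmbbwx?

The output letters match the input read backwards, each shifted +8: crusade reversed is edasurc. The word is reversed, then every letter is shifted forward by 8.
Undoing it on gzmbbwx: shift back: g−8=y, z−8=r, m−8=e, b−8=t, b−8=t, w−8=o, x−8=p → yrettop; then reverse → pottery.

pottery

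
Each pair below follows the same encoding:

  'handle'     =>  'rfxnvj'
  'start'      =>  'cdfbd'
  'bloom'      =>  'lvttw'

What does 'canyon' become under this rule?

The shift depends on letter class: consonant h→r is +10, but vowel a→f is +5. Two shifts are in play — +5 for a/e/i/o/u, +10 for every other letter.
For canyon: c(cons)+10=m, a(vowel)+5=f, n(cons)+10=x, y(cons)+10=i, o(vowel)+5=t, n(cons)+10=x.

mfxitx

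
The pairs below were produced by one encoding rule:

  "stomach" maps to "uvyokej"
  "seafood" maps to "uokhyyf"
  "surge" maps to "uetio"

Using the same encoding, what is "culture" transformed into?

The rule splits by letter class: vowels +10, consonants +2.
On culture: c(cons)+2=e, u(vowel)+10=e, l(cons)+2=n, t(cons)+2=v, u(vowel)+10=e, r(cons)+2=t, e(vowel)+10=o.

eenveto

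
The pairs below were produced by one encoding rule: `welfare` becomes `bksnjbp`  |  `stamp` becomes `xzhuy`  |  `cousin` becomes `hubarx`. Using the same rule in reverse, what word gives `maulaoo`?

hundred

In welfare: w→b is +5, e→k is +6, l→s is +7, f→n is +8 — the shift increases by 1 each position. The shift increases by 1 at each position, starting from +5: 5, 6, 7, ….
Decoding maulaoo: m−5=h, a−6=u, u−7=n, l−8=d, a−9=r, o−10=e, o−11=d.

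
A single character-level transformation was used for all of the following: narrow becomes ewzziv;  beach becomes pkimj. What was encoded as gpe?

The output letters match the input read backwards, each shifted +8: narrow reversed is worran. Read the word backwards and shift each letter +8.
Reversing it on gpe: shift back: g−8=y, p−8=h, e−8=w → yhw; then reverse → why.

why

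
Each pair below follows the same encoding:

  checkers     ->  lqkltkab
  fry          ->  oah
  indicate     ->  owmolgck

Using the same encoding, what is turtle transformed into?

The shift depends on letter class: consonant c→l is +9, but vowel e→k is +6. The rule splits by letter class: vowels +6, consonants +9.
For turtle: t(cons)+9=c, u(vowel)+6=a, r(cons)+9=a, t(cons)+9=c, l(cons)+9=u, e(vowel)+6=k.

caacuk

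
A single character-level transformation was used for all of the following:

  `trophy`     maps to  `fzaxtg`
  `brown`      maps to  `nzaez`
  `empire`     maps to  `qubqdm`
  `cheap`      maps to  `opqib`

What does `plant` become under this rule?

btmvf

Shifts by position in trophy: pos 0: t→f (+12), pos 1: r→z (+8), pos 2: o→a (+12), pos 3: p→x (+8) — repeating every 2. The shifts repeat in a cycle of length 2: positions 0,1,… shift by +12, +8, then the pattern repeats.
Applying it to plant: p+12=b, l+8=t, a+12=m, n+8=v, t+12=f.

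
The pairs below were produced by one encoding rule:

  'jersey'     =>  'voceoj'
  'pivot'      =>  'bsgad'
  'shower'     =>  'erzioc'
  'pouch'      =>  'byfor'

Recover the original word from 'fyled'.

toast

It's a Vigenère-style cipher with numeric key [12,10,11]: position i shifts by key[i mod 3].
Reversing it on fyled: f−12=t, y−10=o, l−11=a, e−12=s, d−10=t.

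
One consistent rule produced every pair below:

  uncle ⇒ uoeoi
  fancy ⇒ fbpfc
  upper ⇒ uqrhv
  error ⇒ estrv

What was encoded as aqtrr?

apron

In uncle: u→u is +0, n→o is +1, c→e is +2, l→o is +3 — the shift increases by 1 each position. Letter i (0-indexed) is shifted by i+0, so successive shifts are 0, 1, 2, ….
Decoding aqtrr: a−0=a, q−1=p, t−2=r, r−3=o, r−4=n.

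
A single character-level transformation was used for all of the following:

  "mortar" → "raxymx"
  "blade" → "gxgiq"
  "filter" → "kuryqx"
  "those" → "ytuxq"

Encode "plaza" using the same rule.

Shifts by position in mortar: pos 0: m→r (+5), pos 1: o→a (+12), pos 2: r→x (+6), pos 3: t→y (+5), pos 4: a→m (+12), pos 5: r→x (+6) — repeating every 3. A repeating key of period 3 is used — shifts +5, +12, +6 over and over.
On plaza: p+5=u, l+12=x, a+6=g, z+5=e, a+12=m.

uxgem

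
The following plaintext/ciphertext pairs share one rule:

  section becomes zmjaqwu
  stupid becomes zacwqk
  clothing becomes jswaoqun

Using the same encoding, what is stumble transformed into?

Vowels shift forward by 8 and consonants shift forward by 7.
For stumble: s(cons)+7=z, t(cons)+7=a, u(vowel)+8=c, m(cons)+7=t, b(cons)+7=i, l(cons)+7=s, e(vowel)+8=m.

zactism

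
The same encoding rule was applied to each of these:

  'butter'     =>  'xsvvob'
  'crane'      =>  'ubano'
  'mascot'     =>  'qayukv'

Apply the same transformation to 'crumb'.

ubsqx

b(1)→x(23) and u(20)→s(18) fit y≡23x+0 (mod 26); the inverse of 23 mod 26 is 17. Each letter's alphabet position (a=0..z=25) is mapped through 23·x+0 mod 26 — an affine cipher.
Applying it to crumb: c(2)→23·2+0≡20=u; r(17)→23·17+0≡1=b; u(20)→23·20+0≡18=s; m(12)→23·12+0≡16=q; b(1)→23·1+0≡23=x (all mod 26).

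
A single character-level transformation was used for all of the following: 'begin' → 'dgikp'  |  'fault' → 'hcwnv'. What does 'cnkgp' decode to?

Compare letters: b→d is +2, e→g is +2, g→i is +2 — a constant shift. This is a Caesar cipher with shift 2.
Decoding cnkgp: c−2=a, n−2=l, k−2=i, g−2=e, p−2=n.

alien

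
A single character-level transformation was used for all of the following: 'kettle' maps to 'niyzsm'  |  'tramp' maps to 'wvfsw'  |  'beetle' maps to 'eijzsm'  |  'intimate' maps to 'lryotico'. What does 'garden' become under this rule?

The shift increases by 1 at each position, starting from +3: 3, 4, 5, ….
Applying it to garden: g+3=j, a+4=e, r+5=w, d+6=j, e+7=l, n+8=v.

jewjlv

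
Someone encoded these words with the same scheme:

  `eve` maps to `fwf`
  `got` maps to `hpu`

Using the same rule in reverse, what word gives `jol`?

ink

Compare letters: e→f is +1, v→w is +1, e→f is +1 — a constant shift. Each letter is shifted forward by 1 in the alphabet (a Caesar shift of +1).
Decoding jol: j−1=i, o−1=n, l−1=k.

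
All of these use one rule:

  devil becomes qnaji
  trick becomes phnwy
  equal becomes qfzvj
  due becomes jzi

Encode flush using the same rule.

mxzqk

Read the word backwards and shift each letter +5.
For flush: reverse → hsulf; then shift: h+5=m, s+5=x, u+5=z, l+5=q, f+5=k.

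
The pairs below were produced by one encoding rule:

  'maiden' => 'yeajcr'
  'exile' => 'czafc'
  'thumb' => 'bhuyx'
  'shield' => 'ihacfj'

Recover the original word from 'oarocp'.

ginger

m(12)→y(24) and a(0)→e(4) fit y≡19x+4 (mod 26); the inverse of 19 mod 26 is 11. This is an affine cipher: with a=0,…,z=25, each position x becomes (19x+4) mod 26.
Reversing it on oarocp: o(14)→11·(14−4)≡6=g; a(0)→11·(0−4)≡8=i; r(17)→11·(17−4)≡13=n; o(14)→11·(14−4)≡6=g; c(2)→11·(2−4)≡4=e; p(15)→11·(15−4)≡17=r (all mod 26).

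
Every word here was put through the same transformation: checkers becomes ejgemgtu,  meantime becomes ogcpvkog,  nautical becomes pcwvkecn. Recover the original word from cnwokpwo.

aluminum

Compare letters: c→e is +2, h→j is +2, e→g is +2 — a constant shift. This is a Caesar cipher with shift 2.
Undoing it on cnwokpwo: c−2=a, n−2=l, w−2=u, o−2=m, k−2=i, p−2=n, w−2=u, o−2=m.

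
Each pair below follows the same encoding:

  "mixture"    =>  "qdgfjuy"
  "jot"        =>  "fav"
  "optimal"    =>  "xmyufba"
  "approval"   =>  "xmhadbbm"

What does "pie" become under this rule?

qub

Read the word backwards and shift each letter +12.
Applying it to pie: reverse → eip; then shift: e+12=q, i+12=u, p+12=b.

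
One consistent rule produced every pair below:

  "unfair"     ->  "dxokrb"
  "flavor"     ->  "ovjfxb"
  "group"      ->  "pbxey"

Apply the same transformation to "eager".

nkpoa

Shifts by position in unfair: pos 0: u→d (+9), pos 1: n→x (+10), pos 2: f→o (+9), pos 3: a→k (+10) — repeating every 2. A repeating key of period 2 is used — shifts +9, +10 over and over.
Applying it to eager: e+9=n, a+10=k, g+9=p, e+10=o, r+9=a.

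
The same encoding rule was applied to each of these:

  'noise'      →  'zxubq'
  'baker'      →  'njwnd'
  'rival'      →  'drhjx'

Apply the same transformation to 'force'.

It's a Vigenère-style cipher with numeric key [12,9]: position i shifts by key[i mod 2].
For force: f+12=r, o+9=x, r+12=d, c+9=l, e+12=q.

rxdlq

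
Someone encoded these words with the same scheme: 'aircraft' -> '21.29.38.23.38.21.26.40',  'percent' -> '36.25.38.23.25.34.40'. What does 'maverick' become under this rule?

33.21.42.25.38.29.23.31

a is letter #1 and maps to 21: an offset of 20. Each letter is replaced by its alphabet position (a=1..z=26) + 20.
Applying it to maverick: m=13→33, a=1→21, v=22→42, e=5→25, r=18→38, i=9→29, c=3→23, k=11→31.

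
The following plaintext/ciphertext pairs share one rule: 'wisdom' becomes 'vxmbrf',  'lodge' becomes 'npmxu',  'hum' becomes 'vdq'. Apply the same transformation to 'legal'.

ujpnu

The word is reversed, then every letter is shifted forward by 9.
For legal: reverse → lagel; then shift: l+9=u, a+9=j, g+9=p, e+9=n, l+9=u.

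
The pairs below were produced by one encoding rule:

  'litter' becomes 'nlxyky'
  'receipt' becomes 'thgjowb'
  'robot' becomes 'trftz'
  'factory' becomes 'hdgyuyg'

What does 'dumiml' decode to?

bridge

In litter: l→n is +2, i→l is +3, t→x is +4, t→y is +5 — the shift increases by 1 each position. The shift increases by 1 at each position, starting from +2: 2, 3, 4, ….
Undoing it on dumiml: d−2=b, u−3=r, m−4=i, i−5=d, m−6=g, l−7=e.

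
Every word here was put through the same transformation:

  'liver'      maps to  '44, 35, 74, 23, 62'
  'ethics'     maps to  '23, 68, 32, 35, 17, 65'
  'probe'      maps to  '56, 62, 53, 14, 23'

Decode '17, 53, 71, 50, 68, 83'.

With a=1..z=26, the number is 3·pos + 8.
Decoding 17, 53, 71, 50, 68, 83: 17→(17−8)÷3=3=c, 53→(53−8)÷3=15=o, 71→(71−8)÷3=21=u, 50→(50−8)÷3=14=n, 68→(68−8)÷3=20=t, 83→(83−8)÷3=25=y.

county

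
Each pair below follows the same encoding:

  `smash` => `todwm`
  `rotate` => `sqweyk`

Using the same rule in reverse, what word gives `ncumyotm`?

In smash: s→t is +1, m→o is +2, a→d is +3, s→w is +4 — the shift increases by 1 each position. The shift increases by 1 at each position, starting from +1: 1, 2, 3, ….
Undoing it on ncumyotm: n−1=m, c−2=a, u−3=r, m−4=i, y−5=t, o−6=i, t−7=m, m−8=e.

maritime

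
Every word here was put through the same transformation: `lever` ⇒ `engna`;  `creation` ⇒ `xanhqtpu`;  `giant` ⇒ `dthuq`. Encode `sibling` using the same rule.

vtcetud

Treating letters as 0–25, the rule is x ↦ 21x + 7 (mod 26).
On sibling: s(18)→21·18+7≡21=v; i(8)→21·8+7≡19=t; b(1)→21·1+7≡2=c; l(11)→21·11+7≡4=e; i(8)→21·8+7≡19=t; n(13)→21·13+7≡20=u; g(6)→21·6+7≡3=d (all mod 26).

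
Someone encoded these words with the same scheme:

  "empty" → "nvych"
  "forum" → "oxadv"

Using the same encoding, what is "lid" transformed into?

It's a constant shift of +9 (ROT9).
On lid: l+9=u, i+9=r, d+9=m.

urm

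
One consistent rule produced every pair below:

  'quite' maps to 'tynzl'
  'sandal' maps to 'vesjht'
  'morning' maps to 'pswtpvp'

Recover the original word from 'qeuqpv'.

napkin

In quite: q→t is +3, u→y is +4, i→n is +5, t→z is +6 — the shift increases by 1 each position. The shift increases by 1 at each position, starting from +3: 3, 4, 5, ….
Decoding qeuqpv: q−3=n, e−4=a, u−5=p, q−6=k, p−7=i, v−8=n.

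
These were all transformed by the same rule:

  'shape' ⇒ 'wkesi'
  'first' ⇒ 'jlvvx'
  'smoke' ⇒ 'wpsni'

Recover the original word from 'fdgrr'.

Shifts by position in shape: pos 0: s→w (+4), pos 1: h→k (+3), pos 2: a→e (+4), pos 3: p→s (+3) — repeating every 2. A repeating key of period 2 is used — shifts +4, +3 over and over.
Undoing it on fdgrr: f−4=b, d−3=a, g−4=c, r−3=o, r−4=n.

bacon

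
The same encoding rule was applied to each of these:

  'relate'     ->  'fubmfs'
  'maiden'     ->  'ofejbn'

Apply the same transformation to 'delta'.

The word is reversed, then every letter is shifted forward by 1.
For delta: reverse → atled; then shift: a+1=b, t+1=u, l+1=m, e+1=f, d+1=e.

bumfe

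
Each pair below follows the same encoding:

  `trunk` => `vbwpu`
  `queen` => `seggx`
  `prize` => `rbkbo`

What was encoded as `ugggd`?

Shifts by position in trunk: pos 0: t→v (+2), pos 1: r→b (+10), pos 2: u→w (+2), pos 3: n→p (+2), pos 4: k→u (+10) — repeating every 3. The shifts repeat in a cycle of length 3: positions 0,1,… shift by +2, +10, +2, then the pattern repeats.
Decoding ugggd: u−2=s, g−10=w, g−2=e, g−2=e, d−10=t.

sweet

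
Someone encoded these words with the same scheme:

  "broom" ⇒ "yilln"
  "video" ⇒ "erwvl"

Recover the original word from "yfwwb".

buddy

Each pair mirrors across the alphabet (b↔y, r↔i, o↔l): positions sum to 25. Letters are reflected about the middle of the alphabet (position → 25−position): Atbash.
Reversing it on yfwwb: y↔b, f↔u, w↔d, w↔d, b↔y.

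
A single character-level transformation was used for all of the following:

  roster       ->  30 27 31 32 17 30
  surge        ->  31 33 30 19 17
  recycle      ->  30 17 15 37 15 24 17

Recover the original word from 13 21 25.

r is letter #18 and maps to 30: an offset of 12. Letters become their 1-based position plus 12 (so a→13, b→14, …).
Decoding 13 21 25: 13→(13−12)÷1=1=a, 21→(21−12)÷1=9=i, 25→(25−12)÷1=13=m.

aim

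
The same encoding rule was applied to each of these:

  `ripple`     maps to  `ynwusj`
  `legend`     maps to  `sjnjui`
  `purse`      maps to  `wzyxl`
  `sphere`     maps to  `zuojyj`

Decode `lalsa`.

Shifts by position in ripple: pos 0: r→y (+7), pos 1: i→n (+5), pos 2: p→w (+7), pos 3: p→u (+5) — repeating every 2. A repeating key of period 2 is used — shifts +7, +5 over and over.
Reversing it on lalsa: l−7=e, a−5=v, l−7=e, s−5=n, a−7=t.

event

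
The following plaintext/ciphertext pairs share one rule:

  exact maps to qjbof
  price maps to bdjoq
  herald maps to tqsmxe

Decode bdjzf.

print

Shifts by position in exact: pos 0: e→q (+12), pos 1: x→j (+12), pos 2: a→b (+1), pos 3: c→o (+12), pos 4: t→f (+12) — repeating every 3. The shifts repeat in a cycle of length 3: positions 0,1,… shift by +12, +12, +1, then the pattern repeats.
Undoing it on bdjzf: b−12=p, d−12=r, j−1=i, z−12=n, f−12=t.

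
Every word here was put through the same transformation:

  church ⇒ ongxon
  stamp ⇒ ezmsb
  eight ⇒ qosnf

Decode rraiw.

Shifts by position in church: pos 0: c→o (+12), pos 1: h→n (+6), pos 2: u→g (+12), pos 3: r→x (+6) — repeating every 2. The shifts repeat in a cycle of length 2: positions 0,1,… shift by +12, +6, then the pattern repeats.
Decoding rraiw: r−12=f, r−6=l, a−12=o, i−6=c, w−12=k.

flock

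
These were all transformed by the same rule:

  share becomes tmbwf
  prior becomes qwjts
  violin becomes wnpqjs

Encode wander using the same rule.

Shifts by position in share: pos 0: s→t (+1), pos 1: h→m (+5), pos 2: a→b (+1), pos 3: r→w (+5) — repeating every 2. The shifts repeat in a cycle of length 2: positions 0,1,… shift by +1, +5, then the pattern repeats.
Applying it to wander: w+1=x, a+5=f, n+1=o, d+5=i, e+1=f, r+5=w.

xfoifw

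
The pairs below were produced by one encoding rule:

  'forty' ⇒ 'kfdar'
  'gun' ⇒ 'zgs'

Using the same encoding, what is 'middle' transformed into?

qxppuy

The word is reversed, then every letter is shifted forward by 12.
Applying it to middle: reverse → elddim; then shift: e+12=q, l+12=x, d+12=p, d+12=p, i+12=u, m+12=y.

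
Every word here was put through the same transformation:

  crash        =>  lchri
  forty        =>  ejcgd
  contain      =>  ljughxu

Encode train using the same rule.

gchxu

Treating letters as 0–25, the rule is x ↦ 15x + 7 (mod 26).
For train: t(19)→15·19+7≡6=g; r(17)→15·17+7≡2=c; a(0)→15·0+7≡7=h; i(8)→15·8+7≡23=x; n(13)→15·13+7≡20=u (all mod 26).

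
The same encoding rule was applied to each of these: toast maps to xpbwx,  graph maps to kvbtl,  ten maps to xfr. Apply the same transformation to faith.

The shift depends on letter class: consonant t→x is +4, but vowel o→p is +1. Two shifts are in play — +1 for a/e/i/o/u, +4 for every other letter.
For faith: f(cons)+4=j, a(vowel)+1=b, i(vowel)+1=j, t(cons)+4=x, h(cons)+4=l.

jbjxl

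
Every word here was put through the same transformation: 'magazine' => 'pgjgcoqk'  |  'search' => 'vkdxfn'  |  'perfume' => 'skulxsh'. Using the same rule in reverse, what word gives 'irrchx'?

Shifts by position in magazine: pos 0: m→p (+3), pos 1: a→g (+6), pos 2: g→j (+3), pos 3: a→g (+6) — repeating every 2. A repeating key of period 2 is used — shifts +3, +6 over and over.
Undoing it on irrchx: i−3=f, r−6=l, r−3=o, c−6=w, h−3=e, x−6=r.

flower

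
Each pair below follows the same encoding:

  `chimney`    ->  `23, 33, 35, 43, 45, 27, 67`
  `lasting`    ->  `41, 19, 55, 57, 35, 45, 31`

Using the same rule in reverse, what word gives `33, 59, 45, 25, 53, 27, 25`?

hundred

c(#3)→23 and h(#8)→33: differences scale by 2, so n = 2·pos + 17. With a=1..z=26, the number is 2·pos + 17.
Undoing it on 33, 59, 45, 25, 53, 27, 25: 33→(33−17)÷2=8=h, 59→(59−17)÷2=21=u, 45→(45−17)÷2=14=n, 25→(25−17)÷2=4=d, 53→(53−17)÷2=18=r, 27→(27−17)÷2=5=e, 25→(25−17)÷2=4=d.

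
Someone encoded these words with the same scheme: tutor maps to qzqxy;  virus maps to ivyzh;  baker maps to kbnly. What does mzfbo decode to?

t(19)→q(16) and u(20)→z(25) fit y≡9x+1 (mod 26); the inverse of 9 mod 26 is 3. Each letter's alphabet position (a=0..z=25) is mapped through 9·x+1 mod 26 — an affine cipher.
Decoding mzfbo: m(12)→3·(12−1)≡7=h; z(25)→3·(25−1)≡20=u; f(5)→3·(5−1)≡12=m; b(1)→3·(1−1)≡0=a; o(14)→3·(14−1)≡13=n (all mod 26).

human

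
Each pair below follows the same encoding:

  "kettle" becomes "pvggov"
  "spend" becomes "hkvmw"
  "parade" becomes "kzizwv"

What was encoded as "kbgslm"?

python

Each pair mirrors across the alphabet (k↔p, e↔v, t↔g): positions sum to 25. Letters are reflected about the middle of the alphabet (position → 25−position): Atbash.
Reversing it on kbgslm: k↔p, b↔y, g↔t, s↔h, l↔o, m↔n.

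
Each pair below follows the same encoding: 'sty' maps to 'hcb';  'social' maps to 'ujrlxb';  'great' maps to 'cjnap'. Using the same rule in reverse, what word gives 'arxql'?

The output letters match the input read backwards, each shifted +9: sty reversed is yts. The word is reversed, then every letter is shifted forward by 9.
Decoding arxql: shift back: a−9=r, r−9=i, x−9=o, q−9=h, l−9=c → riohc; then reverse → choir.

choir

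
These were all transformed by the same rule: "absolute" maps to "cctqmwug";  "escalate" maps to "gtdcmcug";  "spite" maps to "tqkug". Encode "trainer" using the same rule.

The shift depends on letter class: consonant b→c is +1, but vowel a→c is +2. Two shifts are in play — +2 for a/e/i/o/u, +1 for every other letter.
On trainer: t(cons)+1=u, r(cons)+1=s, a(vowel)+2=c, i(vowel)+2=k, n(cons)+1=o, e(vowel)+2=g, r(cons)+1=s.

usckogs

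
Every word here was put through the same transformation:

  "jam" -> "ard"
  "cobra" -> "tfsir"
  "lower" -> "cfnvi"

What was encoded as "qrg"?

Compare letters: j→a is +17, a→r is +17, m→d is +17 — a constant shift. This is a Caesar cipher with shift 17.
Reversing it on qrg: q−17=z, r−17=a, g−17=p.

zap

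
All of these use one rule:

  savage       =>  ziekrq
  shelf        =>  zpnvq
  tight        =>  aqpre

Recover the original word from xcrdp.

quite

In savage: s→z is +7, a→i is +8, v→e is +9, a→k is +10 — the shift increases by 1 each position. Each letter shifts forward by (position + 7), i.e. 7, 8, 9, … — the shift grows by one for each successive letter.
Undoing it on xcrdp: x−7=q, c−8=u, r−9=i, d−10=t, p−11=e.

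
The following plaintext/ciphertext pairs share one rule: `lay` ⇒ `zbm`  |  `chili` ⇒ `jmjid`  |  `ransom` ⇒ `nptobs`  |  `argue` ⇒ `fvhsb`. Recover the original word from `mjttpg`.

The output letters match the input read backwards, each shifted +1: lay reversed is yal. Read the word backwards and shift each letter +1.
Decoding mjttpg: shift back: m−1=l, j−1=i, t−1=s, t−1=s, p−1=o, g−1=f → lissof; then reverse → fossil.

fossil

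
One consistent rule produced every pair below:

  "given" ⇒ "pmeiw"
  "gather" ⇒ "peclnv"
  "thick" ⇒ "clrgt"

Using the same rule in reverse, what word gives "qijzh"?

Shifts by position in given: pos 0: g→p (+9), pos 1: i→m (+4), pos 2: v→e (+9), pos 3: e→i (+4) — repeating every 2. A repeating key of period 2 is used — shifts +9, +4 over and over.
Decoding qijzh: q−9=h, i−4=e, j−9=a, z−4=v, h−9=y.

heavy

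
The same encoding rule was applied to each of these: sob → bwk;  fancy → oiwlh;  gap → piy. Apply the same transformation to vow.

ewf

The shift depends on letter class: consonant s→b is +9, but vowel o→w is +8. Vowels shift forward by 8 and consonants shift forward by 9.
On vow: v(cons)+9=e, o(vowel)+8=w, w(cons)+9=f.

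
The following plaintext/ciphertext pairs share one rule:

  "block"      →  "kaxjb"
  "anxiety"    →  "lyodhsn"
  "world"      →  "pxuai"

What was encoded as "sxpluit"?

towards

Each letter's alphabet position (a=0..z=25) is mapped through 25·x+11 mod 26 — an affine cipher.
Decoding sxpluit: s(18)→25·(18−11)≡19=t; x(23)→25·(23−11)≡14=o; p(15)→25·(15−11)≡22=w; l(11)→25·(11−11)≡0=a; u(20)→25·(20−11)≡17=r; i(8)→25·(8−11)≡3=d; t(19)→25·(19−11)≡18=s (all mod 26).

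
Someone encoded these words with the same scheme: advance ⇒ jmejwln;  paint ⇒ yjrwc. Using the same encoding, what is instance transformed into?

Compare letters: a→j is +9, d→m is +9, v→e is +9 — a constant shift. Each letter is shifted forward by 9 in the alphabet (a Caesar shift of +9).
For instance: i+9=r, n+9=w, s+9=b, t+9=c, a+9=j, n+9=w, c+9=l, e+9=n.

rwbcjwln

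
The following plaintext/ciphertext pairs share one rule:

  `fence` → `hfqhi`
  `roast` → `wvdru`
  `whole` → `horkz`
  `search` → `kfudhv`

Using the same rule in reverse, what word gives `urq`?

The output letters match the input read backwards, each shifted +3: fence reversed is ecnef. The word is reversed, then every letter is shifted forward by 3.
Decoding urq: shift back: u−3=r, r−3=o, q−3=n → ron; then reverse → nor.

nor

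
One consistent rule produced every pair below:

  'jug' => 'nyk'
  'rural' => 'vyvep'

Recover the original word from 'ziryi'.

venue

Compare letters: j→n is +4, u→y is +4, g→k is +4 — a constant shift. This is a Caesar cipher with shift 4.
Decoding ziryi: z−4=v, i−4=e, r−4=n, y−4=u, i−4=e.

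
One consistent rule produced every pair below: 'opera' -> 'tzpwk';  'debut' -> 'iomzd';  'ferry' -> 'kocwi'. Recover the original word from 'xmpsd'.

scent

Shifts by position in opera: pos 0: o→t (+5), pos 1: p→z (+10), pos 2: e→p (+11), pos 3: r→w (+5), pos 4: a→k (+10) — repeating every 3. It's a Vigenère-style cipher with numeric key [5,10,11]: position i shifts by key[i mod 3].
Undoing it on xmpsd: x−5=s, m−10=c, p−11=e, s−5=n, d−10=t.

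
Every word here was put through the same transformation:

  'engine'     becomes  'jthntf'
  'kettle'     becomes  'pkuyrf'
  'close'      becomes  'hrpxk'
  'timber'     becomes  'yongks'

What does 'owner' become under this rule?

A repeating key of period 3 is used — shifts +5, +6, +1 over and over.
On owner: o+5=t, w+6=c, n+1=o, e+5=j, r+6=x.

tcojx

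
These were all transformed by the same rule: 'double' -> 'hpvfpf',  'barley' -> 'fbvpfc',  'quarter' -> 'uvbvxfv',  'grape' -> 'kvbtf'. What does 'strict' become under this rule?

wxvjgx

Vowels shift forward by 1 and consonants shift forward by 4.
Applying it to strict: s(cons)+4=w, t(cons)+4=x, r(cons)+4=v, i(vowel)+1=j, c(cons)+4=g, t(cons)+4=x.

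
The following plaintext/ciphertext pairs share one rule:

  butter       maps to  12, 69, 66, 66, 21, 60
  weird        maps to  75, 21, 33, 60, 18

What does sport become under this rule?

b(#2)→12 and u(#21)→69: differences scale by 3, so n = 3·pos + 6. With a=1..z=26, the number is 3·pos + 6.
On sport: s=19→63, p=16→54, o=15→51, r=18→60, t=20→66.

63, 54, 51, 60, 66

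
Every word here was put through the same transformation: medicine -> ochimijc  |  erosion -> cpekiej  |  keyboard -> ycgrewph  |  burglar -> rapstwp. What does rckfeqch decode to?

This is an affine cipher: with a=0,…,z=25, each position x becomes (21x+22) mod 26.
Reversing it on rckfeqch: r(17)→5·(17−22)≡1=b; c(2)→5·(2−22)≡4=e; k(10)→5·(10−22)≡18=s; f(5)→5·(5−22)≡19=t; e(4)→5·(4−22)≡14=o; q(16)→5·(16−22)≡22=w; c(2)→5·(2−22)≡4=e; h(7)→5·(7−22)≡3=d (all mod 26).

bestowed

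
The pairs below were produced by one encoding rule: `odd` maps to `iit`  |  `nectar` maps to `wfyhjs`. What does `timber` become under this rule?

wjgrny

Two steps: reverse the string, then apply a Caesar shift of +5.
For timber: reverse → rebmit; then shift: r+5=w, e+5=j, b+5=g, m+5=r, i+5=n, t+5=y.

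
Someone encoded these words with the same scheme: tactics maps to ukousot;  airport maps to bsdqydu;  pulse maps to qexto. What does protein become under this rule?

qbauouo

A repeating key of period 3 is used — shifts +1, +10, +12 over and over.
For protein: p+1=q, r+10=b, o+12=a, t+1=u, e+10=o, i+12=u, n+1=o.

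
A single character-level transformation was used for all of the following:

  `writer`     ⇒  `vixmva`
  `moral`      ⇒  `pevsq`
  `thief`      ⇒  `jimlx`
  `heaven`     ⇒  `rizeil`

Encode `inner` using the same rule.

Read the word backwards and shift each letter +4.
For inner: reverse → renni; then shift: r+4=v, e+4=i, n+4=r, n+4=r, i+4=m.

virrm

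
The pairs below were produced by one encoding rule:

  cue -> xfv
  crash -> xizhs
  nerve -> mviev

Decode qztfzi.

Each pair mirrors across the alphabet (c↔x, u↔f, e↔v): positions sum to 25. Each letter is replaced by its mirror in the alphabet: a↔z, b↔y, c↔x, and so on (the Atbash cipher).
Decoding qztfzi: q↔j, z↔a, t↔g, f↔u, z↔a, i↔r.

jaguar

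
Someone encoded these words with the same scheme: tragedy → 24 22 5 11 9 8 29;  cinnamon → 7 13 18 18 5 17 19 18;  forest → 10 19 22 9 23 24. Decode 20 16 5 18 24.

t is letter #20 and maps to 24: an offset of 4. The number is (letter's place in the alphabet, a=1) + 4.
Undoing it on 20 16 5 18 24: 20→(20−4)÷1=16=p, 16→(16−4)÷1=12=l, 5→(5−4)÷1=1=a, 18→(18−4)÷1=14=n, 24→(24−4)÷1=20=t.

plant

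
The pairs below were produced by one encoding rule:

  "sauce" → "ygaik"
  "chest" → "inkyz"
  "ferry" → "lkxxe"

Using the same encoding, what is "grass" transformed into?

Compare letters: s→y is +6, a→g is +6, u→a is +6 — a constant shift. This is a Caesar cipher with shift 6.
On grass: g+6=m, r+6=x, a+6=g, s+6=y, s+6=y.

mxgyy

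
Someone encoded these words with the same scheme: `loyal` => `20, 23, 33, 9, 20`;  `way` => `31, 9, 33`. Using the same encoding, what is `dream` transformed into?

12, 26, 13, 9, 21

l is letter #12 and maps to 20: an offset of 8. The number is (letter's place in the alphabet, a=1) + 8.
On dream: d=4→12, r=18→26, e=5→13, a=1→9, m=13→21.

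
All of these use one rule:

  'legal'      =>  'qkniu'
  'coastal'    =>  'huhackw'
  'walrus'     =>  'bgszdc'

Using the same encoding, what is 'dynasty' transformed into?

ieuibdj

In legal: l→q is +5, e→k is +6, g→n is +7, a→i is +8 — the shift increases by 1 each position. Letter i (0-indexed) is shifted by i+5, so successive shifts are 5, 6, 7, ….
On dynasty: d+5=i, y+6=e, n+7=u, a+8=i, s+9=b, t+10=d, y+11=j.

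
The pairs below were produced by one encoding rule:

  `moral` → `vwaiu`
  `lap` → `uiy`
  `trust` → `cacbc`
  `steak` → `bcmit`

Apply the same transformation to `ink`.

qwt

The shift depends on letter class: consonant m→v is +9, but vowel o→w is +8. Vowels shift forward by 8 and consonants shift forward by 9.
Applying it to ink: i(vowel)+8=q, n(cons)+9=w, k(cons)+9=t.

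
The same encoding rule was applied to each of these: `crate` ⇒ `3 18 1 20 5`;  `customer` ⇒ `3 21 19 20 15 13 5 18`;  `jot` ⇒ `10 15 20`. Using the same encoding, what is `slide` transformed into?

19 12 9 4 5

c is letter #3 and maps to 3: an offset of 0. Letters become their 1-indexed alphabet positions: a=1 … z=26.
For slide: s=19→19, l=12→12, i=9→9, d=4→4, e=5→5.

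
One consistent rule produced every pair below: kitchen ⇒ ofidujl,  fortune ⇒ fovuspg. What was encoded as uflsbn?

The word is reversed, then every letter is shifted forward by 1.
Reversing it on uflsbn: shift back: u−1=t, f−1=e, l−1=k, s−1=r, b−1=a, n−1=m → tekram; then reverse → market.

market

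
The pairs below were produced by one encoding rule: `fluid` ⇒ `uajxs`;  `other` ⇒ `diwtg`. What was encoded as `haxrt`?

Compare letters: f→u is +15, l→a is +15, u→j is +15 — a constant shift. This is a Caesar cipher with shift 15.
Reversing it on haxrt: h−15=s, a−15=l, x−15=i, r−15=c, t−15=e.

slice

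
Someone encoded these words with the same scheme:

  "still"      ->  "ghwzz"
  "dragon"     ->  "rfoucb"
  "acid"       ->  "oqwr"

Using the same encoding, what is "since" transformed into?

gwbqs

Each letter is shifted forward by 14 in the alphabet (a Caesar shift of +14).
On since: s+14=g, i+14=w, n+14=b, c+14=q, e+14=s.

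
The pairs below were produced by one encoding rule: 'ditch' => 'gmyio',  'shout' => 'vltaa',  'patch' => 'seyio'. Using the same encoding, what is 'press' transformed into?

In ditch: d→g is +3, i→m is +4, t→y is +5, c→i is +6 — the shift increases by 1 each position. Letter i (0-indexed) is shifted by i+3, so successive shifts are 3, 4, 5, ….
On press: p+3=s, r+4=v, e+5=j, s+6=y, s+7=z.

svjyz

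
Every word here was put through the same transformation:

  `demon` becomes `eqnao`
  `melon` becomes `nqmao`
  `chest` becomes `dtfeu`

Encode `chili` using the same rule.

dtjxj

Shifts by position in demon: pos 0: d→e (+1), pos 1: e→q (+12), pos 2: m→n (+1), pos 3: o→a (+12) — repeating every 2. The shifts repeat in a cycle of length 2: positions 0,1,… shift by +1, +12, then the pattern repeats.
On chili: c+1=d, h+12=t, i+1=j, l+12=x, i+1=j.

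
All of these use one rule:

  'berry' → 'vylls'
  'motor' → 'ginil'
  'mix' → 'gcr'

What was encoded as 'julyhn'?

Compare letters: b→v is +20, e→y is +20, r→l is +20 — a constant shift. It's a constant shift of +20 (ROT20).
Undoing it on julyhn: j−20=p, u−20=a, l−20=r, y−20=e, h−20=n, n−20=t.

parent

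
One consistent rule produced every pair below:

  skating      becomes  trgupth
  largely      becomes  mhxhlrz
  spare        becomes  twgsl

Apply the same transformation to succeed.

tbidlke

Shifts by position in skating: pos 0: s→t (+1), pos 1: k→r (+7), pos 2: a→g (+6), pos 3: t→u (+1), pos 4: i→p (+7), pos 5: n→t (+6) — repeating every 3. The shifts repeat in a cycle of length 3: positions 0,1,… shift by +1, +7, +6, then the pattern repeats.
On succeed: s+1=t, u+7=b, c+6=i, c+1=d, e+7=l, e+6=k, d+1=e.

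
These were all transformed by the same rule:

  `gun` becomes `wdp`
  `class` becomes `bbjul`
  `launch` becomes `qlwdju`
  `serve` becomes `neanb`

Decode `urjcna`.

retail

Read the word backwards and shift each letter +9.
Decoding urjcna: shift back: u−9=l, r−9=i, j−9=a, c−9=t, n−9=e, a−9=r → liater; then reverse → retail.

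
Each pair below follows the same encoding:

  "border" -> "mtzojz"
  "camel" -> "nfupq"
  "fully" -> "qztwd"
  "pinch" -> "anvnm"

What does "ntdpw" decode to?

cover

Shifts by position in border: pos 0: b→m (+11), pos 1: o→t (+5), pos 2: r→z (+8), pos 3: d→o (+11), pos 4: e→j (+5), pos 5: r→z (+8) — repeating every 3. The shifts repeat in a cycle of length 3: positions 0,1,… shift by +11, +5, +8, then the pattern repeats.
Undoing it on ntdpw: n−11=c, t−5=o, d−8=v, p−11=e, w−5=r.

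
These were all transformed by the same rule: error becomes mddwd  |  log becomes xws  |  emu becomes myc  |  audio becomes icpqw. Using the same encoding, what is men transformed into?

Vowels shift forward by 8 and consonants shift forward by 12.
For men: m(cons)+12=y, e(vowel)+8=m, n(cons)+12=z.

ymz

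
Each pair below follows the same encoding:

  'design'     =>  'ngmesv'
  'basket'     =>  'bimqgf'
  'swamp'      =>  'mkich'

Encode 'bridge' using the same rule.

btensg

d(3)→n(13) and e(4)→g(6) fit y≡19x+8 (mod 26); the inverse of 19 mod 26 is 11. This is an affine cipher: with a=0,…,z=25, each position x becomes (19x+8) mod 26.
For bridge: b(1)→19·1+8≡1=b; r(17)→19·17+8≡19=t; i(8)→19·8+8≡4=e; d(3)→19·3+8≡13=n; g(6)→19·6+8≡18=s; e(4)→19·4+8≡6=g (all mod 26).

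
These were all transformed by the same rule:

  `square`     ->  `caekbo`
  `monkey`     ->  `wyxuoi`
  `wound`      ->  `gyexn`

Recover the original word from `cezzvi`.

supply

Compare letters: s→c is +10, q→a is +10, u→e is +10 — a constant shift. This is a Caesar cipher with shift 10.
Reversing it on cezzvi: c−10=s, e−10=u, z−10=p, z−10=p, v−10=l, i−10=y.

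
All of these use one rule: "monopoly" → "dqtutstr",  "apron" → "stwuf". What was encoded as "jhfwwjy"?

terrace

Two steps: reverse the string, then apply a Caesar shift of +5.
Decoding jhfwwjy: shift back: j−5=e, h−5=c, f−5=a, w−5=r, w−5=r, j−5=e, y−5=t → ecarret; then reverse → terrace.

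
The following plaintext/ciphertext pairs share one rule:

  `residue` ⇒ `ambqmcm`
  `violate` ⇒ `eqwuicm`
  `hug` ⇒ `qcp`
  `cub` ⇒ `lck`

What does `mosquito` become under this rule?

The shift depends on letter class: consonant r→a is +9, but vowel e→m is +8. The rule splits by letter class: vowels +8, consonants +9.
On mosquito: m(cons)+9=v, o(vowel)+8=w, s(cons)+9=b, q(cons)+9=z, u(vowel)+8=c, i(vowel)+8=q, t(cons)+9=c, o(vowel)+8=w.

vwbzcqcw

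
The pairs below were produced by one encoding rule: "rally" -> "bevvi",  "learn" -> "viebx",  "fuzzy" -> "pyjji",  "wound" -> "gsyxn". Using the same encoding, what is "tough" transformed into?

dsyqr

The shift depends on letter class: consonant r→b is +10, but vowel a→e is +4. Vowels shift forward by 4 and consonants shift forward by 10.
On tough: t(cons)+10=d, o(vowel)+4=s, u(vowel)+4=y, g(cons)+10=q, h(cons)+10=r.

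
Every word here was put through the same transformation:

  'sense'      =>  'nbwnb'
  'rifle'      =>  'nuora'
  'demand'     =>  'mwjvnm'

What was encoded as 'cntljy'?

Two steps: reverse the string, then apply a Caesar shift of +9.
Decoding cntljy: shift back: c−9=t, n−9=e, t−9=k, l−9=c, j−9=a, y−9=p → tekcap; then reverse → packet.

packet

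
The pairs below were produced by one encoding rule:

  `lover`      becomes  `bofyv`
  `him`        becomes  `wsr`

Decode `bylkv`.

The output letters match the input read backwards, each shifted +10: lover reversed is revol. Read the word backwards and shift each letter +10.
Reversing it on bylkv: shift back: b−10=r, y−10=o, l−10=b, k−10=a, v−10=l → robal; then reverse → labor.

labor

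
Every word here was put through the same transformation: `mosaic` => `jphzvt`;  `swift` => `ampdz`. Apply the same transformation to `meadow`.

dvkhlt

Read the word backwards and shift each letter +7.
On meadow: reverse → wodaem; then shift: w+7=d, o+7=v, d+7=k, a+7=h, e+7=l, m+7=t.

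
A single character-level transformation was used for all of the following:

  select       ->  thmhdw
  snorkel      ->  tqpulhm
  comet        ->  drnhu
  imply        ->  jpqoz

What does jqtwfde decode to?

Shifts by position in select: pos 0: s→t (+1), pos 1: e→h (+3), pos 2: l→m (+1), pos 3: e→h (+3) — repeating every 2. A repeating key of period 2 is used — shifts +1, +3 over and over.
Undoing it on jqtwfde: j−1=i, q−3=n, t−1=s, w−3=t, f−1=e, d−3=a, e−1=d.

instead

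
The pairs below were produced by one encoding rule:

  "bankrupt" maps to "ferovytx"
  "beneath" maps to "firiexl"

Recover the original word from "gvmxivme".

It's a constant shift of +4 (ROT4).
Undoing it on gvmxivme: g−4=c, v−4=r, m−4=i, x−4=t, i−4=e, v−4=r, m−4=i, e−4=a.

criteria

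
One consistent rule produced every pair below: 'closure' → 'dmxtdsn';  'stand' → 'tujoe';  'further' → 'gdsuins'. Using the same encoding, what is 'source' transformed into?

txdsdn

The shift depends on letter class: consonant c→d is +1, but vowel o→x is +9. Vowels shift forward by 9 and consonants shift forward by 1.
Applying it to source: s(cons)+1=t, o(vowel)+9=x, u(vowel)+9=d, r(cons)+1=s, c(cons)+1=d, e(vowel)+9=n.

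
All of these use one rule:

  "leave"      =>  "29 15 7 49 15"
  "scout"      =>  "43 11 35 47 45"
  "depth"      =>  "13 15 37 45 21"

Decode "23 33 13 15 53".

index

The formula is n = 2×(alphabet index, a=1) + 5.
Undoing it on 23 33 13 15 53: 23→(23−5)÷2=9=i, 33→(33−5)÷2=14=n, 13→(13−5)÷2=4=d, 15→(15−5)÷2=5=e, 53→(53−5)÷2=24=x.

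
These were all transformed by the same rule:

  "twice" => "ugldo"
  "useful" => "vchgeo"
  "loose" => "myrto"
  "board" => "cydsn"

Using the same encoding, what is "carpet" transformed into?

Shifts by position in twice: pos 0: t→u (+1), pos 1: w→g (+10), pos 2: i→l (+3), pos 3: c→d (+1), pos 4: e→o (+10) — repeating every 3. It's a Vigenère-style cipher with numeric key [1,10,3]: position i shifts by key[i mod 3].
For carpet: c+1=d, a+10=k, r+3=u, p+1=q, e+10=o, t+3=w.

dkuqow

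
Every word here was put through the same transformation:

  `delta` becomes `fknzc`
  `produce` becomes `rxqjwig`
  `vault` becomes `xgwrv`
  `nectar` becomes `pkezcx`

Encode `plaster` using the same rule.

The shifts repeat in a cycle of length 2: positions 0,1,… shift by +2, +6, then the pattern repeats.
Applying it to plaster: p+2=r, l+6=r, a+2=c, s+6=y, t+2=v, e+6=k, r+2=t.

rrcyvkt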